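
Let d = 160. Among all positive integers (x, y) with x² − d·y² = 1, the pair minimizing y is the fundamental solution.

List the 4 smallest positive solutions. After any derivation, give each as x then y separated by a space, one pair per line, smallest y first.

721 57
1039681 82194
1499219281 118523691
2161873163521 170911080228

[12; 1,1,1,5,1,1,1,24] for √160; ℓ=8 ⇒ convergent index 7
k=0  a_k=12  p_k/q_k = 12/1
…
k=3  a_k=1  p_k/q_k = 38/3
…
k=5  a_k=1  p_k/q_k = 253/20
k=6  a_k=1  p_k/q_k = 468/37
k=7  a_k=1  p_k/q_k = 721/57
(x₁, y₁) = (721, 57);  721² − 160·57² = 1 ✓
(x_2, y_2) = (721·721 + 160·57·57, 721·57 + 57·721) = (1039681, 82194)
(x_3, y_3) = (721·1039681 + 160·57·82194, 721·82194 + 57·1039681) = (1499219281, 118523691)
(x_4, y_4) = (721·1499219281 + 160·57·118523691, 721·118523691 + 57·1499219281) = (2161873163521, 170911080228)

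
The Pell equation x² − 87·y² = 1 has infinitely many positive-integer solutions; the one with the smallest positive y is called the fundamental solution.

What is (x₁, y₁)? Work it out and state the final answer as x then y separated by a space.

[9; 3,18] for √87; ℓ=2 ⇒ convergent index 1
k=0  a_k=9  p_k/q_k = 9/1
k=1  a_k=3  p_k/q_k = 28/3
(x₁, y₁) = (28, 3);  28² − 87·3² = 1 ✓

28 3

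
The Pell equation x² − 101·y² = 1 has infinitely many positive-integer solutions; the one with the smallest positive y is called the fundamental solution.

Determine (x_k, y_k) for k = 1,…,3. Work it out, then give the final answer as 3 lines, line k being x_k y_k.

201 20
80801 8040
32481801 3232060

d=101: √d = [10; 20] (ℓ=1, odd), read p_1/q_1
a_0=10:  p_0=10·1+0=10,  q_0=10·0+1=1
a_1=20:  p_1=20·10+1=201,  q_1=20·1+0=20
→ (201, 20).  Check: 201²=40401, 101·20²=40400, difference 1.
(201+20√101)^2 = 80801 + 8040√101
(201+20√101)^3 = 32481801 + 3232060√101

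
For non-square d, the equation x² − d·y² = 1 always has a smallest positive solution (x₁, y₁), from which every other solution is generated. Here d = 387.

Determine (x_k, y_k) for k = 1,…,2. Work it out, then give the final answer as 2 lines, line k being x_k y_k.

[19; 1,2,19,2,1,38] for √387; ℓ=6 ⇒ convergent index 5
step 0: (19, 1)  from 19·(1,0) + (0,1)
step 1: (20, 1)  from 1·(19,1) + (1,0)
…
step 4: (2341, 119)  from 2·(1141,58) + (59,3)
step 5: (3482, 177)  from 1·(2341,119) + (1141,58)
(x₁, y₁) = (3482, 177);  3482² − 387·177² = 1 ✓
(3482+177√387)^2 = 24248647 + 1232628√387

3482 177
24248647 1232628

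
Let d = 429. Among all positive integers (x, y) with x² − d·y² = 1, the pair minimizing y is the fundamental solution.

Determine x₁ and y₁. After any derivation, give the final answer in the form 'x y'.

1524095 73584

d=429: √d = [20; 1,2,2,9,1,12,1,9,2,2,1,40] (ℓ=12, even), read p_11/q_11
i=0: a=20 ⇒ p=20, q=1
…
i=3: a=2 ⇒ p=145, q=7
i=4: a=9 ⇒ p=1367, q=66
i=5: a=1 ⇒ p=1512, q=73
i=6: a=12 ⇒ p=19511, q=942
i=7: a=1 ⇒ p=21023, q=1015
i=8: a=9 ⇒ p=208718, q=10077
i=9: a=2 ⇒ p=438459, q=21169
i=10: a=2 ⇒ p=1085636, q=52415
i=11: a=1 ⇒ p=1524095, q=73584
fundamental: x₁=1524095, y₁=73584  (since 2322865569025 − 429·5414605056 = 1)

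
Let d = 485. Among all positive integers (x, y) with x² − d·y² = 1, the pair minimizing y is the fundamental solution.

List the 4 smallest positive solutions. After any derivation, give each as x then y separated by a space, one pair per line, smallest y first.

969 44
1877921 85272
3639409929 165257092
7053174564481 320268159024

[22; 44] for √485; ℓ=1 ⇒ convergent index 1
i=0: a=22 ⇒ p=22, q=1
i=1: a=44 ⇒ p=969, q=44
(x₁, y₁) = (969, 44);  969² − 485·44² = 1 ✓
(969+44√485)^2 = 1877921 + 85272√485
(969+44√485)^3 = 3639409929 + 165257092√485
(969+44√485)^4 = 7053174564481 + 320268159024√485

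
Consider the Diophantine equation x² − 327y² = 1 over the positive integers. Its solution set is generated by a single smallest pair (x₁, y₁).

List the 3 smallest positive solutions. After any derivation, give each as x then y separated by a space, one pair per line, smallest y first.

217 12
94177 5208
40872601 2260260

√327 → a₀=18, period (12,36); ℓ=2 even so k=1
step 0: (18, 1)  from 18·(1,0) + (0,1)
step 1: (217, 12)  from 12·(18,1) + (1,0)
(x₁, y₁) = (217, 12);  217² − 327·12² = 1 ✓
(217+12√327)^2 = 94177 + 5208√327
(217+12√327)^3 = 40872601 + 2260260√327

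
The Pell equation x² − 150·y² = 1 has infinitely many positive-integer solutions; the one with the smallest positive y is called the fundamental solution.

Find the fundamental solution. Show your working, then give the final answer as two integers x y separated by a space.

49 4

d=150: √d = [12; 4,24] (ℓ=2, even), read p_1/q_1
step 0: (12, 1)  from 12·(1,0) + (0,1)
step 1: (49, 4)  from 4·(12,1) + (1,0)
fundamental: x₁=49, y₁=4  (since 2401 − 150·16 = 1)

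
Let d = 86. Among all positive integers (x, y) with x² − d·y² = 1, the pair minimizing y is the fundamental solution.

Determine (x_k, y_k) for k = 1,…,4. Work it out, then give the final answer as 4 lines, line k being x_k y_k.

10405 1122
216528049 23348820
4505948689285 485888943078
93768792007492801 10111348882104360

d=86: √d = [9; 3,1,1,1,8,1,1,1,3,18] (ℓ=10, even), read p_9/q_9
i=0: a=9 ⇒ p=9, q=1
…
i=3: a=1 ⇒ p=65, q=7
i=4: a=1 ⇒ p=102, q=11
i=5: a=8 ⇒ p=881, q=95
…
i=7: a=1 ⇒ p=1864, q=201
i=8: a=1 ⇒ p=2847, q=307
i=9: a=3 ⇒ p=10405, q=1122
(x₁, y₁) = (10405, 1122);  10405² − 86·1122² = 1 ✓
n=2: (10405,1122)∘(10405,1122) = (10405·10405+86·1122·1122, 10405·1122+1122·10405) = (216528049,23348820)
n=3: (216528049,23348820)∘(10405,1122) = (10405·216528049+86·1122·23348820, 10405·23348820+1122·216528049) = (4505948689285,485888943078)
n=4: (4505948689285,485888943078)∘(10405,1122) = (10405·4505948689285+86·1122·485888943078, 10405·485888943078+1122·4505948689285) = (93768792007492801,10111348882104360)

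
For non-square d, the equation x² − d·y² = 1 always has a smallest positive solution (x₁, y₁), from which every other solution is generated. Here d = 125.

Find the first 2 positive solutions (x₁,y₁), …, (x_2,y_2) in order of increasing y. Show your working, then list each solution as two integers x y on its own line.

930249 83204
1730726404001 154800875592

√125 = [11; 5,1,1,5,22, …], period ℓ=5 (odd) → k=9
k=0  a_k=11  p_k/q_k = 11/1
k=1  a_k=5  p_k/q_k = 56/5
k=2  a_k=1  p_k/q_k = 67/6
k=3  a_k=1  p_k/q_k = 123/11
k=4  a_k=5  p_k/q_k = 682/61
…
k=6  a_k=5  p_k/q_k = 76317/6826
k=7  a_k=1  p_k/q_k = 91444/8179
k=8  a_k=1  p_k/q_k = 167761/15005
k=9  a_k=5  p_k/q_k = 930249/83204
→ (930249, 83204).  Check: 930249²=865363202001, 125·83204²=865363202000, difference 1.
k=2:  x_2 = 930249·930249+125·83204·83204 = 1730726404001,  y_2 = 930249·83204+83204·930249 = 154800875592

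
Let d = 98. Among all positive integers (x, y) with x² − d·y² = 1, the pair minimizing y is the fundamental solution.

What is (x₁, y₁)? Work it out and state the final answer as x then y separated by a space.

99 10

√98 = [9; 1,8,1,18, …], period ℓ=4 (even) → k=3
i=0: a=9 ⇒ p=9, q=1
i=1: a=1 ⇒ p=10, q=1
i=2: a=8 ⇒ p=89, q=9
i=3: a=1 ⇒ p=99, q=10
(x₁, y₁) = (99, 10);  99² − 98·10² = 1 ✓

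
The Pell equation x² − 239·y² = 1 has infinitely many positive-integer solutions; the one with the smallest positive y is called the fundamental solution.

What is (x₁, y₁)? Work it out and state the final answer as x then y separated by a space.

[15; 2,5,1,2,4,15,4,2,1,5,2,30] for √239; ℓ=12 ⇒ convergent index 11
step 0: (15, 1)  from 15·(1,0) + (0,1)
…
step 4: (572, 37)  from 2·(201,13) + (170,11)
step 5: (2489, 161)  from 4·(572,37) + (201,13)
step 6: (37907, 2452)  from 15·(2489,161) + (572,37)
step 7: (154117, 9969)  from 4·(37907,2452) + (2489,161)
…
step 10: (2847431, 184185)  from 5·(500258,32359) + (346141,22390)
step 11: (6195120, 400729)  from 2·(2847431,184185) + (500258,32359)
→ (6195120, 400729).  Check: 6195120²=38379511814400, 239·400729²=38379511814399, difference 1.

6195120 400729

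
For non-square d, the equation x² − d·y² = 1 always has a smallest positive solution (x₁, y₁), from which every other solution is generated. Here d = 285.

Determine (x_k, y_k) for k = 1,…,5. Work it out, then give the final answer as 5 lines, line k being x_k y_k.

2431 144
11819521 700128
57466508671 3404022192
279402153338881 16550355197376
1358453212067130751 80467823565619920

√285 = [16; 1,7,2,7,1,32, …], period ℓ=6 (even) → k=5
a_0=16:  p_0=16·1+0=16,  q_0=16·0+1=1
a_1=1:  p_1=1·16+1=17,  q_1=1·1+0=1
…
a_4=7:  p_4=7·287+135=2144,  q_4=7·17+8=127
a_5=1:  p_5=1·2144+287=2431,  q_5=1·127+17=144
→ (2431, 144).  Check: 2431²=5909761, 285·144²=5909760, difference 1.
(2431+144√285)^2 = 11819521 + 700128√285
(2431+144√285)^3 = 57466508671 + 3404022192√285
(2431+144√285)^4 = 279402153338881 + 16550355197376√285
(2431+144√285)^5 = 1358453212067130751 + 80467823565619920√285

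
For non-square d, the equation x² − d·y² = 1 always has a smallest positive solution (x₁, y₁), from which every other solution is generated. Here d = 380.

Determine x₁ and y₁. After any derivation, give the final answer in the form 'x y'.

39 2

√380 → a₀=19, period (2,38); ℓ=2 even so k=1
i=0: a=19 ⇒ p=19, q=1
i=1: a=2 ⇒ p=39, q=2
→ (39, 2).  Check: 39²=1521, 380·2²=1520, difference 1.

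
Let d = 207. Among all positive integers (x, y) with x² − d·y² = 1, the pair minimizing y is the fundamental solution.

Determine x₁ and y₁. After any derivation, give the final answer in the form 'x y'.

1151 80

d=207: √d = [14; 2,1,1,2,1,1,2,28] (ℓ=8, even), read p_7/q_7
k=0  a_k=14  p_k/q_k = 14/1
…
k=3  a_k=1  p_k/q_k = 72/5
k=4  a_k=2  p_k/q_k = 187/13
k=5  a_k=1  p_k/q_k = 259/18
k=6  a_k=1  p_k/q_k = 446/31
k=7  a_k=2  p_k/q_k = 1151/80
→ (1151, 80).  Check: 1151²=1324801, 207·80²=1324800, difference 1.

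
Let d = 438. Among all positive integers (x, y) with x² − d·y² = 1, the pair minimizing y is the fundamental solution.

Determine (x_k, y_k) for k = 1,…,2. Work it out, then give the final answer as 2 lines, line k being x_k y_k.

√438 = [20; 1,12,1,40, …], period ℓ=4 (even) → k=3
i=0: a=20 ⇒ p=20, q=1
i=1: a=1 ⇒ p=21, q=1
i=2: a=12 ⇒ p=272, q=13
i=3: a=1 ⇒ p=293, q=14
→ (293, 14).  Check: 293²=85849, 438·14²=85848, difference 1.
k=2:  x_2 = 293·293+438·14·14 = 171697,  y_2 = 293·14+14·293 = 8204

293 14
171697 8204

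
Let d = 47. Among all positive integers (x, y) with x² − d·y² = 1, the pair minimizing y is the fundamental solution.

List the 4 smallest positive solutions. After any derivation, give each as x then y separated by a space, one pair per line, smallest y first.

d=47: √d = [6; 1,5,1,12] (ℓ=4, even), read p_3/q_3
a_0=6:  p_0=6·1+0=6,  q_0=6·0+1=1
a_1=1:  p_1=1·6+1=7,  q_1=1·1+0=1
a_2=5:  p_2=5·7+6=41,  q_2=5·1+1=6
a_3=1:  p_3=1·41+7=48,  q_3=1·6+1=7
→ (48, 7).  Check: 48²=2304, 47·7²=2303, difference 1.
(48+7√47)^2 = 4607 + 672√47
(48+7√47)^3 = 442224 + 64505√47
(48+7√47)^4 = 42448897 + 6191808√47

48 7
4607 672
442224 64505
42448897 6191808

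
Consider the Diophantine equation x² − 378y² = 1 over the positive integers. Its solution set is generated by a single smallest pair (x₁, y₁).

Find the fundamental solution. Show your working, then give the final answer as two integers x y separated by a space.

√378 = [19; 2,3,1,4,1,3,2,38, …], period ℓ=8 (even) → k=7
k=0  a_k=19  p_k/q_k = 19/1
k=1  a_k=2  p_k/q_k = 39/2
k=2  a_k=3  p_k/q_k = 136/7
k=3  a_k=1  p_k/q_k = 175/9
k=4  a_k=4  p_k/q_k = 836/43
…
k=6  a_k=3  p_k/q_k = 3869/199
k=7  a_k=2  p_k/q_k = 8749/450
fundamental: x₁=8749, y₁=450  (since 76545001 − 378·202500 = 1)

8749 450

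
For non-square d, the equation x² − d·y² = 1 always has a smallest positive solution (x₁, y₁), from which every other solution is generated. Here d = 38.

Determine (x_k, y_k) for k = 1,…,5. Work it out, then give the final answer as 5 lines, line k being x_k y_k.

√38 → a₀=6, period (6,12); ℓ=2 even so k=1
step 0: (6, 1)  from 6·(1,0) + (0,1)
step 1: (37, 6)  from 6·(6,1) + (1,0)
fundamental: x₁=37, y₁=6  (since 1369 − 38·36 = 1)
n=2: (37,6)∘(37,6) = (37·37+38·6·6, 37·6+6·37) = (2737,444)
n=3: (2737,444)∘(37,6) = (37·2737+38·6·444, 37·444+6·2737) = (202501,32850)
n=4: (202501,32850)∘(37,6) = (37·202501+38·6·32850, 37·32850+6·202501) = (14982337,2430456)
n=5: (14982337,2430456)∘(37,6) = (37·14982337+38·6·2430456, 37·2430456+6·14982337) = (1108490437,179820894)

37 6
2737 444
202501 32850
14982337 2430456
1108490437 179820894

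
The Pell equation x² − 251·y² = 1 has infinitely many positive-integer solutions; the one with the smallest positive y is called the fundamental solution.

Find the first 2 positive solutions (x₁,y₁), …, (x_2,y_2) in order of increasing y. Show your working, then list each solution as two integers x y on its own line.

√251 = [15; 1,5,2,1,2,…,5,1,30, …], period ℓ=14 (even) → k=13
k=0  a_k=15  p_k/q_k = 15/1
…
k=2  a_k=5  p_k/q_k = 95/6
k=3  a_k=2  p_k/q_k = 206/13
k=4  a_k=1  p_k/q_k = 301/19
k=5  a_k=2  p_k/q_k = 808/51
…
k=8  a_k=2  p_k/q_k = 61043/3853
…
k=11  a_k=2  p_k/q_k = 577033/36422
k=12  a_k=5  p_k/q_k = 3097857/195535
k=13  a_k=1  p_k/q_k = 3674890/231957
fundamental: x₁=3674890, y₁=231957  (since 13504816512100 − 251·53804049849 = 1)
n=2: (3674890,231957)∘(3674890,231957) = (3674890·3674890+251·231957·231957, 3674890·231957+231957·3674890) = (27009633024199,1704832919460)

3674890 231957
27009633024199 1704832919460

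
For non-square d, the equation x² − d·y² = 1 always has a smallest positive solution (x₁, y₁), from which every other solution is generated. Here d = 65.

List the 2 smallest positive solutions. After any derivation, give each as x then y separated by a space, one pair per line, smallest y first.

129 16
33281 4128

√65 = [8; 16, …], period ℓ=1 (odd) → k=1
i=0: a=8 ⇒ p=8, q=1
i=1: a=16 ⇒ p=129, q=16
→ (129, 16).  Check: 129²=16641, 65·16²=16640, difference 1.
(x_2, y_2) = (129·129 + 65·16·16, 129·16 + 16·129) = (33281, 4128)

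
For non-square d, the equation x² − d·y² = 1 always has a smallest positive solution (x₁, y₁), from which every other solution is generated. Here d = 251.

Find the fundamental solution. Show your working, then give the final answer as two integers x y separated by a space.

3674890 231957

d=251: √d = [15; 1,5,2,1,2,…,5,1,30] (ℓ=14, even), read p_13/q_13
a_0=15:  p_0=15·1+0=15,  q_0=15·0+1=1
a_1=1:  p_1=1·15+1=16,  q_1=1·1+0=1
…
a_3=2:  p_3=2·95+16=206,  q_3=2·6+1=13
…
a_6=2:  p_6=2·808+301=1917,  q_6=2·51+19=121
…
a_8=2:  p_8=2·29563+1917=61043,  q_8=2·1866+121=3853
a_9=2:  p_9=2·61043+29563=151649,  q_9=2·3853+1866=9572
a_10=1:  p_10=1·151649+61043=212692,  q_10=1·9572+3853=13425
a_11=2:  p_11=2·212692+151649=577033,  q_11=2·13425+9572=36422
a_12=5:  p_12=5·577033+212692=3097857,  q_12=5·36422+13425=195535
a_13=1:  p_13=1·3097857+577033=3674890,  q_13=1·195535+36422=231957
(x₁, y₁) = (3674890, 231957);  3674890² − 251·231957² = 1 ✓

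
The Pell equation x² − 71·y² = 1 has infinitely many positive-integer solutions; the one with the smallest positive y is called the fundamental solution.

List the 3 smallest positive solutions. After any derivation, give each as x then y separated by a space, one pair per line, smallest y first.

3480 413
24220799 2874480
168576757560 20006380387

√71 = [8; 2,2,1,7,1,2,2,16, …], period ℓ=8 (even) → k=7
k=0  a_k=8  p_k/q_k = 8/1
…
k=5  a_k=1  p_k/q_k = 514/61
k=6  a_k=2  p_k/q_k = 1483/176
k=7  a_k=2  p_k/q_k = 3480/413
(x₁, y₁) = (3480, 413);  3480² − 71·413² = 1 ✓
k=2:  x_2 = 3480·3480+71·413·413 = 24220799,  y_2 = 3480·413+413·3480 = 2874480
k=3:  x_3 = 3480·24220799+71·413·2874480 = 168576757560,  y_3 = 3480·2874480+413·24220799 = 20006380387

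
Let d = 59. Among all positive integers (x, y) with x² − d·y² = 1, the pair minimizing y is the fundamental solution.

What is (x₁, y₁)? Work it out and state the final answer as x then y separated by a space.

[7; 1,2,7,2,1,14] for √59; ℓ=6 ⇒ convergent index 5
step 0: (7, 1)  from 7·(1,0) + (0,1)
…
step 3: (169, 22)  from 7·(23,3) + (8,1)
step 4: (361, 47)  from 2·(169,22) + (23,3)
step 5: (530, 69)  from 1·(361,47) + (169,22)
→ (530, 69).  Check: 530²=280900, 59·69²=280899, difference 1.

530 69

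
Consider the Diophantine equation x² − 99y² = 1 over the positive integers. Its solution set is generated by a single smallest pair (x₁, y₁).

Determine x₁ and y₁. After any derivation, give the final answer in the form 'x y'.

10 1

√99 → a₀=9, period (1,18); ℓ=2 even so k=1
i=0: a=9 ⇒ p=9, q=1
i=1: a=1 ⇒ p=10, q=1
→ (10, 1).  Check: 10²=100, 99·1²=99, difference 1.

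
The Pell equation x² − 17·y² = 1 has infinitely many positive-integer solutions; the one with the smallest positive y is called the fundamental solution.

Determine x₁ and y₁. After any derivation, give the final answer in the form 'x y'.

[4; 8] for √17; ℓ=1 ⇒ convergent index 1
k=0  a_k=4  p_k/q_k = 4/1
k=1  a_k=8  p_k/q_k = 33/8
→ (33, 8).  Check: 33²=1089, 17·8²=1088, difference 1.

33 8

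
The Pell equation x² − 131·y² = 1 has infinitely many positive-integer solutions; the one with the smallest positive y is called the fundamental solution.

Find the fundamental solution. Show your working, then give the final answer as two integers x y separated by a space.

[11; 2,4,11,4,2,22] for √131; ℓ=6 ⇒ convergent index 5
k=0  a_k=11  p_k/q_k = 11/1
…
k=4  a_k=4  p_k/q_k = 4727/413
k=5  a_k=2  p_k/q_k = 10610/927
fundamental: x₁=10610, y₁=927  (since 112572100 − 131·859329 = 1)

10610 927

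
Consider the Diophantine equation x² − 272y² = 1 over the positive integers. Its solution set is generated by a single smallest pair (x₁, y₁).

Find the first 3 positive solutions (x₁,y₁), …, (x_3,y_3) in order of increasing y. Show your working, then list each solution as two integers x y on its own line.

33 2
2177 132
143649 8710

[16; 2,32] for √272; ℓ=2 ⇒ convergent index 1
a_0=16:  p_0=16·1+0=16,  q_0=16·0+1=1
a_1=2:  p_1=2·16+1=33,  q_1=2·1+0=2
→ (33, 2).  Check: 33²=1089, 272·2²=1088, difference 1.
(33+2√272)^2 = 2177 + 132√272
(33+2√272)^3 = 143649 + 8710√272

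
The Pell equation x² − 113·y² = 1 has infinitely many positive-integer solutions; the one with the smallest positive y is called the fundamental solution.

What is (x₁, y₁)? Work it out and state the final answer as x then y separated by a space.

1204353 113296

√113 → a₀=10, period (1,1,1,2,2,1,1,1,20); ℓ=9 odd so k=17
a_0=10:  p_0=10·1+0=10,  q_0=10·0+1=1
a_1=1:  p_1=1·10+1=11,  q_1=1·1+0=1
a_2=1:  p_2=1·11+10=21,  q_2=1·1+1=2
a_3=1:  p_3=1·21+11=32,  q_3=1·2+1=3
a_4=2:  p_4=2·32+21=85,  q_4=2·3+2=8
a_5=2:  p_5=2·85+32=202,  q_5=2·8+3=19
a_6=1:  p_6=1·202+85=287,  q_6=1·19+8=27
a_7=1:  p_7=1·287+202=489,  q_7=1·27+19=46
…
a_9=20:  p_9=20·776+489=16009,  q_9=20·73+46=1506
…
a_12=1:  p_12=1·32794+16785=49579,  q_12=1·3085+1579=4664
a_13=2:  p_13=2·49579+32794=131952,  q_13=2·4664+3085=12413
…
a_16=1:  p_16=1·445435+313483=758918,  q_16=1·41903+29490=71393
a_17=1:  p_17=1·758918+445435=1204353,  q_17=1·71393+41903=113296
→ (1204353, 113296).  Check: 1204353²=1450466148609, 113·113296²=1450466148608, difference 1.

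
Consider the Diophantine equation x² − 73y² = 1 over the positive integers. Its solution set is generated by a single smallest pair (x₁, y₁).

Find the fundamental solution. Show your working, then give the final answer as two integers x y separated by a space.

2281249 267000

√73 → a₀=8, period (1,1,5,5,1,1,16); ℓ=7 odd so k=13
a_0=8:  p_0=8·1+0=8,  q_0=8·0+1=1
…
a_7=16:  p_7=16·1068+581=17669,  q_7=16·125+68=2068
a_8=1:  p_8=1·17669+1068=18737,  q_8=1·2068+125=2193
…
a_11=5:  p_11=5·200767+36406=1040241,  q_11=5·23498+4261=121751
a_12=1:  p_12=1·1040241+200767=1241008,  q_12=1·121751+23498=145249
a_13=1:  p_13=1·1241008+1040241=2281249,  q_13=1·145249+121751=267000
→ (2281249, 267000).  Check: 2281249²=5204097000001, 73·267000²=5204097000000, difference 1.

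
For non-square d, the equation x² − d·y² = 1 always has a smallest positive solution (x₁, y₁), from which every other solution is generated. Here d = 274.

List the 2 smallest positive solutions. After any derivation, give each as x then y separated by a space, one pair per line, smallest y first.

3959299 239190
31352097142801 1894049455620

√274 = [16; 1,1,4,4,1,1,32, …], period ℓ=7 (odd) → k=13
a_0=16:  p_0=16·1+0=16,  q_0=16·0+1=1
…
a_3=4:  p_3=4·33+17=149,  q_3=4·2+1=9
a_4=4:  p_4=4·149+33=629,  q_4=4·9+2=38
…
a_6=1:  p_6=1·778+629=1407,  q_6=1·47+38=85
a_7=32:  p_7=32·1407+778=45802,  q_7=32·85+47=2767
…
a_10=4:  p_10=4·93011+47209=419253,  q_10=4·5619+2852=25328
…
a_12=1:  p_12=1·1770023+419253=2189276,  q_12=1·106931+25328=132259
a_13=1:  p_13=1·2189276+1770023=3959299,  q_13=1·132259+106931=239190
fundamental: x₁=3959299, y₁=239190  (since 15676048571401 − 274·57211856100 = 1)
k=2:  x_2 = 3959299·3959299+274·239190·239190 = 31352097142801,  y_2 = 3959299·239190+239190·3959299 = 1894049455620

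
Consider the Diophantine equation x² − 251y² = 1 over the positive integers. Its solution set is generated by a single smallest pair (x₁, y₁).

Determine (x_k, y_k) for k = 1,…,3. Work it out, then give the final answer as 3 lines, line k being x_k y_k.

√251 = [15; 1,5,2,1,2,…,5,1,30, …], period ℓ=14 (even) → k=13
i=0: a=15 ⇒ p=15, q=1
i=1: a=1 ⇒ p=16, q=1
…
i=6: a=2 ⇒ p=1917, q=121
…
i=8: a=2 ⇒ p=61043, q=3853
i=9: a=2 ⇒ p=151649, q=9572
…
i=12: a=5 ⇒ p=3097857, q=195535
i=13: a=1 ⇒ p=3674890, q=231957
→ (3674890, 231957).  Check: 3674890²=13504816512100, 251·231957²=13504816512099, difference 1.
k=2:  x_2 = 3674890·3674890+251·231957·231957 = 27009633024199,  y_2 = 3674890·231957+231957·3674890 = 1704832919460
k=3:  x_3 = 3674890·27009633024199+251·231957·1704832919460 = 198514860608593651330,  y_3 = 3674890·1704832919460+231957·27009633024199 = 12530146894788486843

3674890 231957
27009633024199 1704832919460
198514860608593651330 12530146894788486843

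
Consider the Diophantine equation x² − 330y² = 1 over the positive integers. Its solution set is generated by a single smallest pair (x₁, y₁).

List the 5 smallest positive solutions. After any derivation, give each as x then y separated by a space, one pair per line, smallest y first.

109 6
23761 1308
5179789 285138
1129170241 62158776
246153932749 13550328030

d=330: √d = [18; 6,36] (ℓ=2, even), read p_1/q_1
step 0: (18, 1)  from 18·(1,0) + (0,1)
step 1: (109, 6)  from 6·(18,1) + (1,0)
(x₁, y₁) = (109, 6);  109² − 330·6² = 1 ✓
(x_2, y_2) = (109·109 + 330·6·6, 109·6 + 6·109) = (23761, 1308)
(x_3, y_3) = (109·23761 + 330·6·1308, 109·1308 + 6·23761) = (5179789, 285138)
(x_4, y_4) = (109·5179789 + 330·6·285138, 109·285138 + 6·5179789) = (1129170241, 62158776)
(x_5, y_5) = (109·1129170241 + 330·6·62158776, 109·62158776 + 6·1129170241) = (246153932749, 13550328030)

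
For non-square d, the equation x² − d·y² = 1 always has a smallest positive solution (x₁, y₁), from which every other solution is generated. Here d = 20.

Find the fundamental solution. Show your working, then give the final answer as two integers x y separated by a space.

√20 = [4; 2,8, …], period ℓ=2 (even) → k=1
i=0: a=4 ⇒ p=4, q=1
i=1: a=2 ⇒ p=9, q=2
(x₁, y₁) = (9, 2);  9² − 20·2² = 1 ✓

9 2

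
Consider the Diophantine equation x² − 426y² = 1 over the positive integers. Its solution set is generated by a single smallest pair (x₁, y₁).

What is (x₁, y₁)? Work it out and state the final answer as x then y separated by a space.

√426 → a₀=20, period (1,1,1,3,2,6,2,3,1,1,1,40); ℓ=12 even so k=11
a_0=20:  p_0=20·1+0=20,  q_0=20·0+1=1
…
a_2=1:  p_2=1·21+20=41,  q_2=1·1+1=2
a_3=1:  p_3=1·41+21=62,  q_3=1·2+1=3
…
a_6=6:  p_6=6·516+227=3323,  q_6=6·25+11=161
…
a_8=3:  p_8=3·7162+3323=24809,  q_8=3·347+161=1202
…
a_10=1:  p_10=1·31971+24809=56780,  q_10=1·1549+1202=2751
a_11=1:  p_11=1·56780+31971=88751,  q_11=1·2751+1549=4300
→ (88751, 4300).  Check: 88751²=7876740001, 426·4300²=7876740000, difference 1.

88751 4300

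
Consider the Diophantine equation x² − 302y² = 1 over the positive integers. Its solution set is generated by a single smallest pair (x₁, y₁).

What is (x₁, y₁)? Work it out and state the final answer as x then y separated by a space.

4276623 246092

√302 → a₀=17, period (2,1,1,1,4,…,1,2,34); ℓ=16 even so k=15
step 0: (17, 1)  from 17·(1,0) + (0,1)
…
step 2: (52, 3)  from 1·(35,2) + (17,1)
step 3: (87, 5)  from 1·(52,3) + (35,2)
…
step 6: (1425, 82)  from 2·(643,37) + (139,8)
step 7: (2068, 119)  from 1·(1425,82) + (643,37)
…
step 10: (107675, 6196)  from 2·(36581,2105) + (34513,1986)
step 11: (467281, 26889)  from 4·(107675,6196) + (36581,2105)
step 12: (574956, 33085)  from 1·(467281,26889) + (107675,6196)
step 13: (1042237, 59974)  from 1·(574956,33085) + (467281,26889)
step 14: (1617193, 93059)  from 1·(1042237,59974) + (574956,33085)
step 15: (4276623, 246092)  from 2·(1617193,93059) + (1042237,59974)
(x₁, y₁) = (4276623, 246092);  4276623² − 302·246092² = 1 ✓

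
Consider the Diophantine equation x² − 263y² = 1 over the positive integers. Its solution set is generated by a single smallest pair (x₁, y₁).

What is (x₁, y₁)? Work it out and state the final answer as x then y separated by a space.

√263 = [16; 4,1,1,1,1,15,1,1,1,1,4,32, …], period ℓ=12 (even) → k=11
step 0: (16, 1)  from 16·(1,0) + (0,1)
step 1: (65, 4)  from 4·(16,1) + (1,0)
…
step 3: (146, 9)  from 1·(81,5) + (65,4)
step 4: (227, 14)  from 1·(146,9) + (81,5)
step 5: (373, 23)  from 1·(227,14) + (146,9)
step 6: (5822, 359)  from 15·(373,23) + (227,14)
step 7: (6195, 382)  from 1·(5822,359) + (373,23)
…
step 10: (30229, 1864)  from 1·(18212,1123) + (12017,741)
step 11: (139128, 8579)  from 4·(30229,1864) + (18212,1123)
fundamental: x₁=139128, y₁=8579  (since 19356600384 − 263·73599241 = 1)

139128 8579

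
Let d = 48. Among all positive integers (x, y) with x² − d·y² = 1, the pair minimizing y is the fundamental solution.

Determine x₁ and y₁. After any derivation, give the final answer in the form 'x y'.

7 1

√48 = [6; 1,12, …], period ℓ=2 (even) → k=1
i=0: a=6 ⇒ p=6, q=1
i=1: a=1 ⇒ p=7, q=1
(x₁, y₁) = (7, 1);  7² − 48·1² = 1 ✓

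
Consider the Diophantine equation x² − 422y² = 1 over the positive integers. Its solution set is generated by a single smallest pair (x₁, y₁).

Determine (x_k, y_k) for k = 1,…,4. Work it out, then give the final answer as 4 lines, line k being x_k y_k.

7022501 341850
98631040590001 4801283933700
1385273162348638202501 67434042451384025550
19456164335732849620362360001 947111261097768740333867400

√422 → a₀=20, period (1,1,5,2,1,…,1,1,40); ℓ=14 even so k=13
i=0: a=20 ⇒ p=20, q=1
…
i=7: a=20 ⇒ p=53719, q=2615
…
i=10: a=2 ⇒ p=598859, q=29152
i=11: a=5 ⇒ p=3211821, q=156349
i=12: a=1 ⇒ p=3810680, q=185501
i=13: a=1 ⇒ p=7022501, q=341850
→ (7022501, 341850).  Check: 7022501²=49315520295001, 422·341850²=49315520295000, difference 1.
k=2:  x_2 = 7022501·7022501+422·341850·341850 = 98631040590001,  y_2 = 7022501·341850+341850·7022501 = 4801283933700
k=3:  x_3 = 7022501·98631040590001+422·341850·4801283933700 = 1385273162348638202501,  y_3 = 7022501·4801283933700+341850·98631040590001 = 67434042451384025550
k=4:  x_4 = 7022501·1385273162348638202501+422·341850·67434042451384025550 = 19456164335732849620362360001,  y_4 = 7022501·67434042451384025550+341850·1385273162348638202501 = 947111261097768740333867400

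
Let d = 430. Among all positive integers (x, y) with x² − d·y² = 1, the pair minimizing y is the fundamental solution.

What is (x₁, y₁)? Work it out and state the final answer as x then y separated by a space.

2862251 138030

√430 → a₀=20, period (1,2,1,3,1,…,2,1,40); ℓ=14 even so k=13
i=0: a=20 ⇒ p=20, q=1
…
i=2: a=2 ⇒ p=62, q=3
…
i=6: a=6 ⇒ p=2675, q=129
…
i=10: a=3 ⇒ p=599138, q=28893
…
i=12: a=2 ⇒ p=2107880, q=101651
i=13: a=1 ⇒ p=2862251, q=138030
→ (2862251, 138030).  Check: 2862251²=8192480787001, 430·138030²=8192480787000, difference 1.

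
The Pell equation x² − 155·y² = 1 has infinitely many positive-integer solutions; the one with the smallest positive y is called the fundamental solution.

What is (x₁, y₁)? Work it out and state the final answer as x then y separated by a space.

√155 = [12; 2,4,2,24, …], period ℓ=4 (even) → k=3
a_0=12:  p_0=12·1+0=12,  q_0=12·0+1=1
…
a_2=4:  p_2=4·25+12=112,  q_2=4·2+1=9
a_3=2:  p_3=2·112+25=249,  q_3=2·9+2=20
(x₁, y₁) = (249, 20);  249² − 155·20² = 1 ✓

249 20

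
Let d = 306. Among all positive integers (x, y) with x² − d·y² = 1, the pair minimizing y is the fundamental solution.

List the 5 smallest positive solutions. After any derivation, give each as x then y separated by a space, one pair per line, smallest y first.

d=306: √d = [17; 2,34] (ℓ=2, even), read p_1/q_1
a_0=17:  p_0=17·1+0=17,  q_0=17·0+1=1
a_1=2:  p_1=2·17+1=35,  q_1=2·1+0=2
→ (35, 2).  Check: 35²=1225, 306·2²=1224, difference 1.
n=2: (35,2)∘(35,2) = (35·35+306·2·2, 35·2+2·35) = (2449,140)
n=3: (2449,140)∘(35,2) = (35·2449+306·2·140, 35·140+2·2449) = (171395,9798)
n=4: (171395,9798)∘(35,2) = (35·171395+306·2·9798, 35·9798+2·171395) = (11995201,685720)
n=5: (11995201,685720)∘(35,2) = (35·11995201+306·2·685720, 35·685720+2·11995201) = (839492675,47990602)

35 2
2449 140
171395 9798
11995201 685720
839492675 47990602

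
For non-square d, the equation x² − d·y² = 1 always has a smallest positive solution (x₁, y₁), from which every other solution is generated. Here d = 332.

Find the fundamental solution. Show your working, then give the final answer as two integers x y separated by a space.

13447 738

√332 → a₀=18, period (4,1,1,8,1,1,4,36); ℓ=8 even so k=7
k=0  a_k=18  p_k/q_k = 18/1
k=1  a_k=4  p_k/q_k = 73/4
…
k=6  a_k=1  p_k/q_k = 2970/163
k=7  a_k=4  p_k/q_k = 13447/738
(x₁, y₁) = (13447, 738);  13447² − 332·738² = 1 ✓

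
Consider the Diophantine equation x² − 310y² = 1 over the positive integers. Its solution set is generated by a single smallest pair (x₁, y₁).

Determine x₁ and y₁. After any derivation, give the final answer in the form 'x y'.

√310 = [17; 1,1,1,1,5,…,1,1,34, …], period ℓ=16 (even) → k=15
i=0: a=17 ⇒ p=17, q=1
i=1: a=1 ⇒ p=18, q=1
…
i=3: a=1 ⇒ p=53, q=3
…
i=5: a=5 ⇒ p=493, q=28
…
i=9: a=1 ⇒ p=7747, q=440
i=10: a=3 ⇒ p=28928, q=1643
i=11: a=5 ⇒ p=152387, q=8655
…
i=13: a=1 ⇒ p=333702, q=18953
i=14: a=1 ⇒ p=515017, q=29251
i=15: a=1 ⇒ p=848719, q=48204
(x₁, y₁) = (848719, 48204);  848719² − 310·48204² = 1 ✓

848719 48204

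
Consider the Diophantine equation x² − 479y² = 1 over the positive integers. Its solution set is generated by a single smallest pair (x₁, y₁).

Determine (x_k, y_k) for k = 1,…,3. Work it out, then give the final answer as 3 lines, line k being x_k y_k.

d=479: √d = [21; 1,7,1,3,2,21,2,3,1,7,1,42] (ℓ=12, even), read p_11/q_11
k=0  a_k=21  p_k/q_k = 21/1
k=1  a_k=1  p_k/q_k = 22/1
k=2  a_k=7  p_k/q_k = 175/8
…
k=6  a_k=21  p_k/q_k = 37075/1694
…
k=9  a_k=1  p_k/q_k = 340591/15562
k=10  a_k=7  p_k/q_k = 2648849/121029
k=11  a_k=1  p_k/q_k = 2989440/136591
(x₁, y₁) = (2989440, 136591);  2989440² − 479·136591² = 1 ✓
(x_2, y_2) = (2989440·2989440 + 479·136591·136591, 2989440·136591 + 136591·2989440) = (17873503027199, 816661198080)
(x_3, y_3) = (2989440·17873503027199 + 479·136591·816661198080, 2989440·816661198080 + 136591·17873503027199) = (106863529779256567680, 4882719303976413809)

2989440 136591
17873503027199 816661198080
106863529779256567680 4882719303976413809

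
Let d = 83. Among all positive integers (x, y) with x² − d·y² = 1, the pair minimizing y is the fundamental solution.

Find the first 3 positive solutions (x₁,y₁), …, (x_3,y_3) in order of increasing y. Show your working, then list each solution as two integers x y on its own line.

82 9
13447 1476
2205226 242055

√83 → a₀=9, period (9,18); ℓ=2 even so k=1
k=0  a_k=9  p_k/q_k = 9/1
k=1  a_k=9  p_k/q_k = 82/9
(x₁, y₁) = (82, 9);  82² − 83·9² = 1 ✓
(x_2, y_2) = (82·82 + 83·9·9, 82·9 + 9·82) = (13447, 1476)
(x_3, y_3) = (82·13447 + 83·9·1476, 82·1476 + 9·13447) = (2205226, 242055)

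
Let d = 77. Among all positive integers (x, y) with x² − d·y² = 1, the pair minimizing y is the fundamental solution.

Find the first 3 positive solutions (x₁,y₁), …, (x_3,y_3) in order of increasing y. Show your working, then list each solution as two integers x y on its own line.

[8; 1,3,2,3,1,16] for √77; ℓ=6 ⇒ convergent index 5
a_0=8:  p_0=8·1+0=8,  q_0=8·0+1=1
a_1=1:  p_1=1·8+1=9,  q_1=1·1+0=1
a_2=3:  p_2=3·9+8=35,  q_2=3·1+1=4
…
a_4=3:  p_4=3·79+35=272,  q_4=3·9+4=31
a_5=1:  p_5=1·272+79=351,  q_5=1·31+9=40
→ (351, 40).  Check: 351²=123201, 77·40²=123200, difference 1.
(x_2, y_2) = (351·351 + 77·40·40, 351·40 + 40·351) = (246401, 28080)
(x_3, y_3) = (351·246401 + 77·40·28080, 351·28080 + 40·246401) = (172973151, 19712120)

351 40
246401 28080
172973151 19712120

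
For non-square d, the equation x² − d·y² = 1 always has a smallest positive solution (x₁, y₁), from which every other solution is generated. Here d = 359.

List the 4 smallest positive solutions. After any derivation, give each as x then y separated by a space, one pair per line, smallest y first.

360 19
259199 13680
186622920 9849581
134368243201 7091684640

√359 = [18; 1,17,1,36, …], period ℓ=4 (even) → k=3
a_0=18:  p_0=18·1+0=18,  q_0=18·0+1=1
…
a_2=17:  p_2=17·19+18=341,  q_2=17·1+1=18
a_3=1:  p_3=1·341+19=360,  q_3=1·18+1=19
(x₁, y₁) = (360, 19);  360² − 359·19² = 1 ✓
(360+19√359)^2 = 259199 + 13680√359
(360+19√359)^3 = 186622920 + 9849581√359
(360+19√359)^4 = 134368243201 + 7091684640√359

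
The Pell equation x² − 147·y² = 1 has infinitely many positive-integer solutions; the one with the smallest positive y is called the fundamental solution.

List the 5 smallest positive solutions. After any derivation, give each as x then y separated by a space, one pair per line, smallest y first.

d=147: √d = [12; 8,24] (ℓ=2, even), read p_1/q_1
i=0: a=12 ⇒ p=12, q=1
i=1: a=8 ⇒ p=97, q=8
(x₁, y₁) = (97, 8);  97² − 147·8² = 1 ✓
n=2: (97,8)∘(97,8) = (97·97+147·8·8, 97·8+8·97) = (18817,1552)
n=3: (18817,1552)∘(97,8) = (97·18817+147·8·1552, 97·1552+8·18817) = (3650401,301080)
n=4: (3650401,301080)∘(97,8) = (97·3650401+147·8·301080, 97·301080+8·3650401) = (708158977,58407968)
n=5: (708158977,58407968)∘(97,8) = (97·708158977+147·8·58407968, 97·58407968+8·708158977) = (137379191137,11330844712)

97 8
18817 1552
3650401 301080
708158977 58407968
137379191137 11330844712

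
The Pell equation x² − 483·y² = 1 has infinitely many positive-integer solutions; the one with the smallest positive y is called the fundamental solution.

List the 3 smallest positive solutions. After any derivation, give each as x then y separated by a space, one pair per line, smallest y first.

22 1
967 44
42526 1935

√483 = [21; 1,42, …], period ℓ=2 (even) → k=1
a_0=21:  p_0=21·1+0=21,  q_0=21·0+1=1
a_1=1:  p_1=1·21+1=22,  q_1=1·1+0=1
fundamental: x₁=22, y₁=1  (since 484 − 483·1 = 1)
(x_2, y_2) = (22·22 + 483·1·1, 22·1 + 1·22) = (967, 44)
(x_3, y_3) = (22·967 + 483·1·44, 22·44 + 1·967) = (42526, 1935)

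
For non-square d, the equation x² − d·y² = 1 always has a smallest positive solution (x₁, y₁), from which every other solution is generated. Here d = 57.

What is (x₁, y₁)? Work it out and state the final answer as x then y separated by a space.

151 20

d=57: √d = [7; 1,1,4,1,1,14] (ℓ=6, even), read p_5/q_5
a_0=7:  p_0=7·1+0=7,  q_0=7·0+1=1
a_1=1:  p_1=1·7+1=8,  q_1=1·1+0=1
a_2=1:  p_2=1·8+7=15,  q_2=1·1+1=2
…
a_4=1:  p_4=1·68+15=83,  q_4=1·9+2=11
a_5=1:  p_5=1·83+68=151,  q_5=1·11+9=20
→ (151, 20).  Check: 151²=22801, 57·20²=22800, difference 1.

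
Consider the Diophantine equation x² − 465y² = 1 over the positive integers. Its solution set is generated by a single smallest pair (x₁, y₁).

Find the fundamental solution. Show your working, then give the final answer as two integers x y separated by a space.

15871 736

[21; 1,1,3,2,2,2,3,1,1,42] for √465; ℓ=10 ⇒ convergent index 9
a_0=21:  p_0=21·1+0=21,  q_0=21·0+1=1
a_1=1:  p_1=1·21+1=22,  q_1=1·1+0=1
…
a_3=3:  p_3=3·43+22=151,  q_3=3·2+1=7
a_4=2:  p_4=2·151+43=345,  q_4=2·7+2=16
…
a_6=2:  p_6=2·841+345=2027,  q_6=2·39+16=94
a_7=3:  p_7=3·2027+841=6922,  q_7=3·94+39=321
a_8=1:  p_8=1·6922+2027=8949,  q_8=1·321+94=415
a_9=1:  p_9=1·8949+6922=15871,  q_9=1·415+321=736
→ (15871, 736).  Check: 15871²=251888641, 465·736²=251888640, difference 1.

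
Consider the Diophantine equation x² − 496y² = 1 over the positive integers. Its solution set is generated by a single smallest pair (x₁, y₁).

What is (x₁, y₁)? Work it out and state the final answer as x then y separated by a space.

√496 = [22; 3,1,2,4,1,…,1,3,44, …], period ℓ=16 (even) → k=15
step 0: (22, 1)  from 22·(1,0) + (0,1)
step 1: (67, 3)  from 3·(22,1) + (1,0)
step 2: (89, 4)  from 1·(67,3) + (22,1)
step 3: (245, 11)  from 2·(89,4) + (67,3)
…
step 5: (1314, 59)  from 1·(1069,48) + (245,11)
step 6: (2383, 107)  from 1·(1314,59) + (1069,48)
step 7: (6080, 273)  from 2·(2383,107) + (1314,59)
step 8: (14543, 653)  from 2·(6080,273) + (2383,107)
step 9: (35166, 1579)  from 2·(14543,653) + (6080,273)
step 10: (49709, 2232)  from 1·(35166,1579) + (14543,653)
step 11: (84875, 3811)  from 1·(49709,2232) + (35166,1579)
…
step 13: (863293, 38763)  from 2·(389209,17476) + (84875,3811)
step 14: (1252502, 56239)  from 1·(863293,38763) + (389209,17476)
step 15: (4620799, 207480)  from 3·(1252502,56239) + (863293,38763)
→ (4620799, 207480).  Check: 4620799²=21351783398401, 496·207480²=21351783398400, difference 1.

4620799 207480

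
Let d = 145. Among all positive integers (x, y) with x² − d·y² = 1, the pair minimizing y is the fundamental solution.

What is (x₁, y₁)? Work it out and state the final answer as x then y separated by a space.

289 24

√145 = [12; 24, …], period ℓ=1 (odd) → k=1
k=0  a_k=12  p_k/q_k = 12/1
k=1  a_k=24  p_k/q_k = 289/24
(x₁, y₁) = (289, 24);  289² − 145·24² = 1 ✓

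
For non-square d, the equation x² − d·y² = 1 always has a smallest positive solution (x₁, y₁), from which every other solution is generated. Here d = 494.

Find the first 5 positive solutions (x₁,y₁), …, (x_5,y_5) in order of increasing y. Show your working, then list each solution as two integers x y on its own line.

73035 3286
10668222449 479986020
1558307253052395 70111557938114
227621940442695115201 10241195267540325960
33248736838906168224357675 1495931392659503855039086

d=494: √d = [22; 4,2,2,1,2,1,2,2,4,44] (ℓ=10, even), read p_9/q_9
a_0=22:  p_0=22·1+0=22,  q_0=22·0+1=1
a_1=4:  p_1=4·22+1=89,  q_1=4·1+0=4
a_2=2:  p_2=2·89+22=200,  q_2=2·4+1=9
a_3=2:  p_3=2·200+89=489,  q_3=2·9+4=22
…
a_5=2:  p_5=2·689+489=1867,  q_5=2·31+22=84
a_6=1:  p_6=1·1867+689=2556,  q_6=1·84+31=115
a_7=2:  p_7=2·2556+1867=6979,  q_7=2·115+84=314
a_8=2:  p_8=2·6979+2556=16514,  q_8=2·314+115=743
a_9=4:  p_9=4·16514+6979=73035,  q_9=4·743+314=3286
→ (73035, 3286).  Check: 73035²=5334111225, 494·3286²=5334111224, difference 1.
(x_2, y_2) = (73035·73035 + 494·3286·3286, 73035·3286 + 3286·73035) = (10668222449, 479986020)
(x_3, y_3) = (73035·10668222449 + 494·3286·479986020, 73035·479986020 + 3286·10668222449) = (1558307253052395, 70111557938114)
(x_4, y_4) = (73035·1558307253052395 + 494·3286·70111557938114, 73035·70111557938114 + 3286·1558307253052395) = (227621940442695115201, 10241195267540325960)
(x_5, y_5) = (73035·227621940442695115201 + 494·3286·10241195267540325960, 73035·10241195267540325960 + 3286·227621940442695115201) = (33248736838906168224357675, 1495931392659503855039086)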